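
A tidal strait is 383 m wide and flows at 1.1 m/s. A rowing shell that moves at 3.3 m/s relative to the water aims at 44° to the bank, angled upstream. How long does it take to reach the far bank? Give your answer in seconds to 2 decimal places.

167.08 s

The component of the rowing shell's velocity perpendicular to the bank is 3.3 × sin 44° = 2.292 m/s.
The current is parallel to the bank, so it does not affect the crossing time.
Time = 383 / 2.292 = 167.076 s.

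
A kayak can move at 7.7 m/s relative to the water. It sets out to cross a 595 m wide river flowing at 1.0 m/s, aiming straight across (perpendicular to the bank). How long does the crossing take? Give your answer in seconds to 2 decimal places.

The component of the kayak's velocity perpendicular to the bank is 7.7 m/s.
The current is parallel to the bank, so it does not affect the crossing time.
Time = 595 / 7.700 = 77.273 s.

77.27 s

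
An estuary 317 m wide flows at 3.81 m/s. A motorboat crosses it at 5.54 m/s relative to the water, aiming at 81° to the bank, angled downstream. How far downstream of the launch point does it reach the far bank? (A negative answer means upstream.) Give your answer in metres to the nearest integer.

Perpendicular speed = 5.472 m/s; crossing time = 317 / 5.472 = 57.933 s.
Net downstream speed = 4.677 m/s.
Drift = 4.677 × 57.933 = 270.934 m (downstream).

271 m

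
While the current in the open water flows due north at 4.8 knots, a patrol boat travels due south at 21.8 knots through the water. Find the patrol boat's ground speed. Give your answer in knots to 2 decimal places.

Taking east as x and north as y: velocity relative to the water = (0.000, -21.800) knots; the water relative to ground = (0.000, 4.800) knots.
Velocity relative to ground = (0.000, -21.800) + (0.000, 4.800) = (0.000, -17.000) knots.
Speed = |(0.000, -17.000)| = 17.000 knots.

17.00 knots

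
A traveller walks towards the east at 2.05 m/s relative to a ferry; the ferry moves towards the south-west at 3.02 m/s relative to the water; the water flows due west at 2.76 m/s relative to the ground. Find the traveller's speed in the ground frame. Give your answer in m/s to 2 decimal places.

3.56 m/s

In east/north components (m/s): traveller relative to ferry = (2.050, 0.000); ferry relative to water = (-2.135, -2.135); water relative to ground = (-2.760, 0.000).
Sum = (-2.845, -2.135) m/s.
Speed = |(-2.845, -2.135)| = 3.558 m/s.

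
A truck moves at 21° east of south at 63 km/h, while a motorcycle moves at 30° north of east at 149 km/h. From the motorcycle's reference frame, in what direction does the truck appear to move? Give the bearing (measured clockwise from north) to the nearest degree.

Taking east as x and north as y: truck velocity = (22.577, -58.816) km/h; motorcycle velocity = (129.038, 74.500) km/h.
Velocity of truck relative to motorcycle = (22.577, -58.816) − (129.038, 74.500) = (-106.461, -133.316) km/h.
Bearing = atan2(-106.46, -133.32) = 218.61° clockwise from north.

219°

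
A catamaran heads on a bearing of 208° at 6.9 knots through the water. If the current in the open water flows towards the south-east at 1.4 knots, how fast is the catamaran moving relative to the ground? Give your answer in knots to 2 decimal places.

Taking east as x and north as y: velocity relative to the water = (-3.239, -6.092) knots; the water relative to ground = (0.990, -0.990) knots.
Velocity relative to ground = (-3.239, -6.092) + (0.990, -0.990) = (-2.249, -7.082) knots.
Speed = |(-2.249, -7.082)| = 7.431 knots.

7.43 knots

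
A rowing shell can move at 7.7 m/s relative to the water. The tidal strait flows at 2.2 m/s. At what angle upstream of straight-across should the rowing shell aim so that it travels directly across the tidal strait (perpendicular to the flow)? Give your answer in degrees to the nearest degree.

To cancel the current, the upstream component of the rowing shell's velocity must equal the flow: 7.7 sin θ = 2.2.
sin θ = 2.2 / 7.7 = 0.2857.
θ = arcsin(0.2857) = 16.602°.

17°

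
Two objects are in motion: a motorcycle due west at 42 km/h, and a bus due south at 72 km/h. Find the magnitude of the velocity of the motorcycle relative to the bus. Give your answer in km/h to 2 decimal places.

83.35 km/h

Taking east as x and north as y: motorcycle velocity = (-42.000, 0.000) km/h; bus velocity = (0.000, -72.000) km/h.
Velocity of motorcycle relative to bus = (-42.000, 0.000) − (0.000, -72.000) = (-42.000, 72.000) km/h.
Magnitude = |(-42.000, 72.000)| = 83.355 km/h.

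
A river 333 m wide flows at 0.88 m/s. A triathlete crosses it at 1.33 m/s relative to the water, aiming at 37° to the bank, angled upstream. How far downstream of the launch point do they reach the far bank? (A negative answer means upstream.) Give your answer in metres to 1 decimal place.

Perpendicular speed = 0.800 m/s; crossing time = 333 / 0.800 = 416.035 s.
Net downstream speed = -0.182 m/s.
Drift = -0.182 × 416.035 = -75.795 m (upstream).

-75.8 m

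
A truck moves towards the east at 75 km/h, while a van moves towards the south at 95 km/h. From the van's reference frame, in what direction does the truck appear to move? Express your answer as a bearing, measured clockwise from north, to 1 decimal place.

Taking east as x and north as y: truck velocity = (75.000, 0.000) km/h; van velocity = (0.000, -95.000) km/h.
Velocity of truck relative to van = (75.000, 0.000) − (0.000, -95.000) = (75.000, 95.000) km/h.
Bearing = atan2(75.00, 95.00) = 38.29° clockwise from north.

038.3°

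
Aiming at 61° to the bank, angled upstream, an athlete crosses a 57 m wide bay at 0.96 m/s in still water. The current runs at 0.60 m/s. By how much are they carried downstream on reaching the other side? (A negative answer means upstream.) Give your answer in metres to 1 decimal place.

Perpendicular speed = 0.840 m/s; crossing time = 57 / 0.840 = 67.887 s.
Net downstream speed = 0.135 m/s.
Drift = 0.135 × 67.887 = 9.136 m (downstream).

9.1 m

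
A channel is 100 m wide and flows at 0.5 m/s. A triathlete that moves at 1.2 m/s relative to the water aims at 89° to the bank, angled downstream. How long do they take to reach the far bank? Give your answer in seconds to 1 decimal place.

The component of the triathlete's velocity perpendicular to the bank is 1.2 × sin 89° = 1.200 m/s.
The flow acts along the bank and has no component across it.
Time = 100 / 1.200 = 83.346 s.

83.3 s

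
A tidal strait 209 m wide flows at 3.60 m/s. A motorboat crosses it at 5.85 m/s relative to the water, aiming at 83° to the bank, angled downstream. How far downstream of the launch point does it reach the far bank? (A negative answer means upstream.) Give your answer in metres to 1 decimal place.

155.2 m

Perpendicular speed = 5.806 m/s; crossing time = 209 / 5.806 = 35.995 s.
Net downstream speed = 4.313 m/s.
Drift = 4.313 × 35.995 = 155.243 m (downstream).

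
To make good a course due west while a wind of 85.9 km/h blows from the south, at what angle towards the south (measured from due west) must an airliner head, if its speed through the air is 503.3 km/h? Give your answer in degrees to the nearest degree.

10°

The wind pushes perpendicular to the desired track; the heading must have a component into the wind equal to 85.9 km/h: 503.3 sin θ = 85.9.
sin θ = 0.1707, so θ = 9.827°.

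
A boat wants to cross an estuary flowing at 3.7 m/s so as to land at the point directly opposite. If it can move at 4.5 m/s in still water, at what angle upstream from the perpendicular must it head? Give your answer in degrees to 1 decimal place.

To cancel the current, the upstream component of the boat's velocity must equal the flow: 4.5 sin θ = 3.7.
sin θ = 3.7 / 4.5 = 0.8222.
θ = arcsin(0.8222) = 55.308°.

55.3°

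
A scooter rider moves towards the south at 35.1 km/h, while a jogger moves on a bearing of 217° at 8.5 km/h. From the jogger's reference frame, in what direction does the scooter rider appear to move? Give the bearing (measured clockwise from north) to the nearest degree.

170°

Taking east as x and north as y: scooter rider velocity = (0.000, -35.100) km/h; jogger velocity = (-5.115, -6.788) km/h.
Velocity of scooter rider relative to jogger = (0.000, -35.100) − (-5.115, -6.788) = (5.115, -28.312) km/h.
Bearing = atan2(5.12, -28.31) = 169.76° clockwise from north.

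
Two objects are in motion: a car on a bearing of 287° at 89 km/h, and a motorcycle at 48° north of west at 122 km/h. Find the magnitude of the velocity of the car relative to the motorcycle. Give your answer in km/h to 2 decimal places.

64.74 km/h

Taking east as x and north as y: car velocity = (-85.111, 26.021) km/h; motorcycle velocity = (-81.634, 90.664) km/h.
Velocity of car relative to motorcycle = (-85.111, 26.021) − (-81.634, 90.664) = (-3.477, -64.643) km/h.
Magnitude = |(-3.477, -64.643)| = 64.736 km/h.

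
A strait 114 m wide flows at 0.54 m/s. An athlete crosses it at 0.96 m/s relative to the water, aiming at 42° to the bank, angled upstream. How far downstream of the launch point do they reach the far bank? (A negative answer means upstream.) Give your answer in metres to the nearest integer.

Perpendicular speed = 0.642 m/s; crossing time = 114 / 0.642 = 177.469 s.
Net downstream speed = -0.173 m/s.
Drift = -0.173 × 177.469 = -30.777 m (upstream).

-31 m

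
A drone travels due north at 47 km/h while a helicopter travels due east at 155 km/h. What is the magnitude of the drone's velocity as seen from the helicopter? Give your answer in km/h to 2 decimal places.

161.97 km/h

Taking east as x and north as y: drone velocity = (0.000, 47.000) km/h; helicopter velocity = (155.000, 0.000) km/h.
Velocity of drone relative to helicopter = (0.000, 47.000) − (155.000, 0.000) = (-155.000, 47.000) km/h.
Magnitude = |(-155.000, 47.000)| = 161.969 km/h.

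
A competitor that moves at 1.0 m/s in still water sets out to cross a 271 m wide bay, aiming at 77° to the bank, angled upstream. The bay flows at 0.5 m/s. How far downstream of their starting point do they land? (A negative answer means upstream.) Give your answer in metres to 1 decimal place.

76.5 m

Perpendicular speed = 0.974 m/s; crossing time = 271 / 0.974 = 278.128 s.
Net downstream speed = 0.275 m/s.
Drift = 0.275 × 278.128 = 76.499 m (downstream).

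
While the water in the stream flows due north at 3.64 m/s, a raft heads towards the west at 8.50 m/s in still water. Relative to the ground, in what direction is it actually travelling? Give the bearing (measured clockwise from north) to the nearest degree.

Taking east as x and north as y: velocity relative to the water = (-8.500, 0.000) m/s; the water relative to ground = (0.000, 3.640) m/s.
Velocity relative to ground = (-8.500, 0.000) + (0.000, 3.640) = (-8.500, 3.640) m/s.
Bearing = atan2(-8.50, 3.64) = 293.18° clockwise from north.

293°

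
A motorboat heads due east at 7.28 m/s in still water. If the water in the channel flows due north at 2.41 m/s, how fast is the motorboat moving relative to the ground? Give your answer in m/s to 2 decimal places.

7.67 m/s

Taking east as x and north as y: velocity relative to the water = (7.280, 0.000) m/s; the water relative to ground = (0.000, 2.410) m/s.
Velocity relative to ground = (7.280, 0.000) + (0.000, 2.410) = (7.280, 2.410) m/s.
Speed = |(7.280, 2.410)| = 7.669 m/s.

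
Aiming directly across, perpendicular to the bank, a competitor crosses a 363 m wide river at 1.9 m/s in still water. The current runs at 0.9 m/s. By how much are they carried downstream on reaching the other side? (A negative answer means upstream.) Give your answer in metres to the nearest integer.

Perpendicular speed = 1.900 m/s; crossing time = 363 / 1.900 = 191.053 s.
Net downstream speed = 0.900 m/s.
Drift = 0.900 × 191.053 = 171.947 m (downstream).

172 m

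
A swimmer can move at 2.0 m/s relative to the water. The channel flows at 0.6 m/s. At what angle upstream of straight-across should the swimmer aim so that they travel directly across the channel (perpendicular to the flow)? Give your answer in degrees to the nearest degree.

17°

To cancel the current, the upstream component of the swimmer's velocity must equal the flow: 2.0 sin θ = 0.6.
sin θ = 0.6 / 2.0 = 0.3000.
θ = arcsin(0.3000) = 17.458°.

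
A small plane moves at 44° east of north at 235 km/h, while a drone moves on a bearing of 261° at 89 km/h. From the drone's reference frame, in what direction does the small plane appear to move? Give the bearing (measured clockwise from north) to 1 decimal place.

053.9°

Taking east as x and north as y: small plane velocity = (163.245, 169.045) km/h; drone velocity = (-87.904, -13.923) km/h.
Velocity of small plane relative to drone = (163.245, 169.045) − (-87.904, -13.923) = (251.149, 182.968) km/h.
Bearing = atan2(251.15, 182.97) = 53.93° clockwise from north.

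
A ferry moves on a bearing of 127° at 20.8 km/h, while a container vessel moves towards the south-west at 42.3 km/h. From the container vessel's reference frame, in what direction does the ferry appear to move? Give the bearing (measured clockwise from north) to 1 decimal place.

Taking east as x and north as y: ferry velocity = (16.612, -12.518) km/h; container vessel velocity = (-29.911, -29.911) km/h.
Velocity of ferry relative to container vessel = (16.612, -12.518) − (-29.911, -29.911) = (46.522, 17.393) km/h.
Bearing = atan2(46.52, 17.39) = 69.50° clockwise from north.

069.5°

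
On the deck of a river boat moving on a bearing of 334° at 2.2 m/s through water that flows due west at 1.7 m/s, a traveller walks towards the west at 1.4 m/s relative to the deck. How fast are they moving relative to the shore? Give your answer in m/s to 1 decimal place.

In east/north components (m/s): traveller relative to river boat = (-1.400, 0.000); river boat relative to water = (-0.964, 1.977); water relative to ground = (-1.700, 0.000).
Sum = (-4.064, 1.977) m/s.
Speed = |(-4.064, 1.977)| = 4.520 m/s.

4.5 m/s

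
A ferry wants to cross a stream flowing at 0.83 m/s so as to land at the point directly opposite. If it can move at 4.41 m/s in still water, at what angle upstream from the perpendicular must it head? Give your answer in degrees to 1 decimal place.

To cancel the current, the upstream component of the ferry's velocity must equal the flow: 4.41 sin θ = 0.83.
sin θ = 0.83 / 4.41 = 0.1882.
θ = arcsin(0.1882) = 10.848°.

10.8°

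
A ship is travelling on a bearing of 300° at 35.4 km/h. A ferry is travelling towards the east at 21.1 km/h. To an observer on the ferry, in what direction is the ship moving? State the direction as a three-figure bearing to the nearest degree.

289°

Taking east as x and north as y: ship velocity = (-30.657, 17.700) km/h; ferry velocity = (21.100, 0.000) km/h.
Velocity of ship relative to ferry = (-30.657, 17.700) − (21.100, 0.000) = (-51.757, 17.700) km/h.
Bearing = atan2(-51.76, 17.70) = 288.88° clockwise from north.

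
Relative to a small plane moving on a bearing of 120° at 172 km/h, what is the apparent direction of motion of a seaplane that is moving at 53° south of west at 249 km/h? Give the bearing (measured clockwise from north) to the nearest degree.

Taking east as x and north as y: seaplane velocity = (-149.852, -198.860) km/h; small plane velocity = (148.956, -86.000) km/h.
Velocity of seaplane relative to small plane = (-149.852, -198.860) − (148.956, -86.000) = (-298.808, -112.860) km/h.
Bearing = atan2(-298.81, -112.86) = 249.31° clockwise from north.

249°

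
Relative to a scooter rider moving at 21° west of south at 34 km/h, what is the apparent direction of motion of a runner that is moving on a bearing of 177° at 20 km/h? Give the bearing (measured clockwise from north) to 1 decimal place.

048.3°

Taking east as x and north as y: runner velocity = (1.047, -19.973) km/h; scooter rider velocity = (-12.185, -31.742) km/h.
Velocity of runner relative to scooter rider = (1.047, -19.973) − (-12.185, -31.742) = (13.231, 11.769) km/h.
Bearing = atan2(13.23, 11.77) = 48.35° clockwise from north.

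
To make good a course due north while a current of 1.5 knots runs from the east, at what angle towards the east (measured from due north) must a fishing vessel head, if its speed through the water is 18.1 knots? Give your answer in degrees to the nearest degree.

The current pushes perpendicular to the desired track; the heading must have a component into the current equal to 1.5 knots: 18.1 sin θ = 1.5.
sin θ = 0.0829, so θ = 4.754°.

5°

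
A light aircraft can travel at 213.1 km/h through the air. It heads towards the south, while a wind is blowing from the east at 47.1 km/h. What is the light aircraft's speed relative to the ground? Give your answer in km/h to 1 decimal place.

Taking east as x and north as y: velocity relative to the air = (0.000, -213.100) km/h; the air relative to ground = (-47.100, 0.000) km/h.
Velocity relative to ground = (0.000, -213.100) + (-47.100, 0.000) = (-47.100, -213.100) km/h.
Speed = |(-47.100, -213.100)| = 218.243 km/h.

218.2 km/h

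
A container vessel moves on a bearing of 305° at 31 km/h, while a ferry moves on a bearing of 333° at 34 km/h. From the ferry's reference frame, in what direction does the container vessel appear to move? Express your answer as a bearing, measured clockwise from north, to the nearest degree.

Taking east as x and north as y: container vessel velocity = (-25.394, 17.781) km/h; ferry velocity = (-15.436, 30.294) km/h.
Velocity of container vessel relative to ferry = (-25.394, 17.781) − (-15.436, 30.294) = (-9.958, -12.513) km/h.
Bearing = atan2(-9.96, -12.51) = 218.51° clockwise from north.

219°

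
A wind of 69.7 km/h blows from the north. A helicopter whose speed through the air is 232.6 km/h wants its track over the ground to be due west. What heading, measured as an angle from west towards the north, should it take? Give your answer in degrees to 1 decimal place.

17.4°

The wind pushes perpendicular to the desired track; the heading must have a component into the wind equal to 69.7 km/h: 232.6 sin θ = 69.7.
sin θ = 0.2997, so θ = 17.437°.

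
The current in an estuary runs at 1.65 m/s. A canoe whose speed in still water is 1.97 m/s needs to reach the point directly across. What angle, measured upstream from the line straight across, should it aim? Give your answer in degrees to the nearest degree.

To cancel the current, the upstream component of the canoe's velocity must equal the flow: 1.97 sin θ = 1.65.
sin θ = 1.65 / 1.97 = 0.8376.
θ = arcsin(0.8376) = 56.884°.

57°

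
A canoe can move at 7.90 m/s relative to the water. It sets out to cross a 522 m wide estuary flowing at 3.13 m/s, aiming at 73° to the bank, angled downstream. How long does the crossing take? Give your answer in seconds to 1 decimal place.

69.1 s

The component of the canoe's velocity perpendicular to the bank is 7.90 × sin 73° = 7.555 m/s.
The current is parallel to the bank, so it does not affect the crossing time.
Time = 522 / 7.555 = 69.095 s.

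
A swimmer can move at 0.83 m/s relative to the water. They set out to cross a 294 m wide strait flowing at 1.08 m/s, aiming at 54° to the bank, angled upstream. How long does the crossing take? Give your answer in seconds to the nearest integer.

The component of the swimmer's velocity perpendicular to the bank is 0.83 × sin 54° = 0.671 m/s.
Only the cross-stream component determines the crossing time; the current contributes nothing perpendicular to the bank.
Time = 294 / 0.671 = 437.836 s.

438 s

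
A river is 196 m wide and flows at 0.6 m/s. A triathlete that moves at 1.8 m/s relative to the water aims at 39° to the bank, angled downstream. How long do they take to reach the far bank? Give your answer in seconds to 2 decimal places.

173.03 s

The component of the triathlete's velocity perpendicular to the bank is 1.8 × sin 39° = 1.133 m/s.
The flow acts along the bank and has no component across it.
Time = 196 / 1.133 = 173.026 s.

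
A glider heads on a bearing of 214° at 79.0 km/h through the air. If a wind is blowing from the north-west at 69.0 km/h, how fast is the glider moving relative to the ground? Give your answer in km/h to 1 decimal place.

Taking east as x and north as y: velocity relative to the air = (-44.176, -65.494) km/h; the air relative to ground = (48.790, -48.790) km/h.
Velocity relative to ground = (-44.176, -65.494) + (48.790, -48.790) = (4.614, -114.284) km/h.
Speed = |(4.614, -114.284)| = 114.377 km/h.

114.4 km/h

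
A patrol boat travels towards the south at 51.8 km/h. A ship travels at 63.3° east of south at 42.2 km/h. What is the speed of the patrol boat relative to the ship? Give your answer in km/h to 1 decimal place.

50.0 km/h

Taking east as x and north as y: patrol boat velocity = (0.000, -51.800) km/h; ship velocity = (37.700, -18.961) km/h.
Velocity of patrol boat relative to ship = (0.000, -51.800) − (37.700, -18.961) = (-37.700, -32.839) km/h.
Magnitude = |(-37.700, -32.839)| = 49.997 km/h.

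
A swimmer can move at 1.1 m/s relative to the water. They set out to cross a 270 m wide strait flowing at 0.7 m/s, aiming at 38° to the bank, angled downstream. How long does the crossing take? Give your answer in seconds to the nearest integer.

The component of the swimmer's velocity perpendicular to the bank is 1.1 × sin 38° = 0.677 m/s.
The flow acts along the bank and has no component across it.
Time = 270 / 0.677 = 398.684 s.

399 s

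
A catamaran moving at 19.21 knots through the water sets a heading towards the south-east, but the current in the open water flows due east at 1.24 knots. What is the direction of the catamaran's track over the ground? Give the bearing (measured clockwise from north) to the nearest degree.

Taking east as x and north as y: velocity relative to the water = (13.584, -13.584) knots; the water relative to ground = (1.240, 0.000) knots.
Velocity relative to ground = (13.584, -13.584) + (1.240, 0.000) = (14.824, -13.584) knots.
Bearing = atan2(14.82, -13.58) = 132.50° clockwise from north.

133°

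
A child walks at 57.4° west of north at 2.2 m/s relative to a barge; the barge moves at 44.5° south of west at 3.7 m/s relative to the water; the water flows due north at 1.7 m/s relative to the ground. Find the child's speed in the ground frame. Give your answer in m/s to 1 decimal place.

4.5 m/s

In east/north components (m/s): child relative to barge = (-1.853, 1.185); barge relative to water = (-2.639, -2.593); water relative to ground = (0.000, 1.700).
Sum = (-4.492, 0.292) m/s.
Speed = |(-4.492, 0.292)| = 4.502 m/s.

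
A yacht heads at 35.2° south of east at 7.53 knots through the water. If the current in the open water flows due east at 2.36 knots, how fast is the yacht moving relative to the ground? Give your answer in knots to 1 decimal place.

Taking east as x and north as y: velocity relative to the water = (6.153, -4.341) knots; the water relative to ground = (2.360, 0.000) knots.
Velocity relative to ground = (6.153, -4.341) + (2.360, 0.000) = (8.513, -4.341) knots.
Speed = |(8.513, -4.341)| = 9.556 knots.

9.6 knots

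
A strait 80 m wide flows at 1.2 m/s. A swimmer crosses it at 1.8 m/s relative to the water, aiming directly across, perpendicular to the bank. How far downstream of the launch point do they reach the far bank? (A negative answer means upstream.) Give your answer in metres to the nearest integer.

53 m

Perpendicular speed = 1.800 m/s; crossing time = 80 / 1.800 = 44.444 s.
Net downstream speed = 1.200 m/s.
Drift = 1.200 × 44.444 = 53.333 m (downstream).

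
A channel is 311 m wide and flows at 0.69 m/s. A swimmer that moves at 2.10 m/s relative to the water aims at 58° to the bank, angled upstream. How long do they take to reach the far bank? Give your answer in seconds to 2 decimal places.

174.63 s

The component of the swimmer's velocity perpendicular to the bank is 2.10 × sin 58° = 1.781 m/s.
The current is parallel to the bank, so it does not affect the crossing time.
Time = 311 / 1.781 = 174.631 s.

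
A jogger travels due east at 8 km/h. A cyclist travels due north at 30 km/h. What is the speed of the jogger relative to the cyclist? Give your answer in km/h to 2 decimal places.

Taking east as x and north as y: jogger velocity = (8.000, 0.000) km/h; cyclist velocity = (0.000, 30.000) km/h.
Velocity of jogger relative to cyclist = (8.000, 0.000) − (0.000, 30.000) = (8.000, -30.000) km/h.
Magnitude = |(8.000, -30.000)| = 31.048 km/h.

31.05 km/h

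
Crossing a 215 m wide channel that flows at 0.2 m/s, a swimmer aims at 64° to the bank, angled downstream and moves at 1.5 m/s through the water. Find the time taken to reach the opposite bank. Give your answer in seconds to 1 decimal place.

159.5 s

The component of the swimmer's velocity perpendicular to the bank is 1.5 × sin 64° = 1.348 m/s.
Only the cross-stream component determines the crossing time; the current contributes nothing perpendicular to the bank.
Time = 215 / 1.348 = 159.473 s.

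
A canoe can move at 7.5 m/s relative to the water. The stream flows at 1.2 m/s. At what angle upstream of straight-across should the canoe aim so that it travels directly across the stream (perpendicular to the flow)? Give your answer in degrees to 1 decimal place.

9.2°

To cancel the current, the upstream component of the canoe's velocity must equal the flow: 7.5 sin θ = 1.2.
sin θ = 1.2 / 7.5 = 0.1600.
θ = arcsin(0.1600) = 9.207°.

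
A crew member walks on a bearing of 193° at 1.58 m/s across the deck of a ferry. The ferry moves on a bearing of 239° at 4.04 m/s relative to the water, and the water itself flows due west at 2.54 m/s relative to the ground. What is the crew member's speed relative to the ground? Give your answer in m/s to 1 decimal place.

7.3 m/s

In east/north components (m/s): crew member relative to ferry = (-0.355, -1.540); ferry relative to water = (-3.463, -2.081); water relative to ground = (-2.540, 0.000).
Sum = (-6.358, -3.620) m/s.
Speed = |(-6.358, -3.620)| = 7.317 m/s.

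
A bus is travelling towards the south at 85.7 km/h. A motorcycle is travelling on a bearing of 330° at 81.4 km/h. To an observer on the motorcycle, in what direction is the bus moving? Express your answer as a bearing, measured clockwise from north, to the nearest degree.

165°

Taking east as x and north as y: bus velocity = (0.000, -85.700) km/h; motorcycle velocity = (-40.700, 70.494) km/h.
Velocity of bus relative to motorcycle = (0.000, -85.700) − (-40.700, 70.494) = (40.700, -156.194) km/h.
Bearing = atan2(40.70, -156.19) = 165.40° clockwise from north.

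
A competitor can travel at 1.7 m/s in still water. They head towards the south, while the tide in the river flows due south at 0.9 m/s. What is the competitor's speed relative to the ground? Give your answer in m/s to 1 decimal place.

Taking east as x and north as y: velocity relative to the water = (0.000, -1.700) m/s; the water relative to ground = (0.000, -0.900) m/s.
Velocity relative to ground = (0.000, -1.700) + (0.000, -0.900) = (0.000, -2.600) m/s.
Speed = |(0.000, -2.600)| = 2.600 m/s.

2.6 m/s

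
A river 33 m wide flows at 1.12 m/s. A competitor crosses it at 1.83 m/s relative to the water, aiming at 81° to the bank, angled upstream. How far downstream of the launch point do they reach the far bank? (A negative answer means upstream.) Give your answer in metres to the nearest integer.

15 m

Perpendicular speed = 1.807 m/s; crossing time = 33 / 1.807 = 18.258 s.
Net downstream speed = 0.834 m/s.
Drift = 0.834 × 18.258 = 15.222 m (downstream).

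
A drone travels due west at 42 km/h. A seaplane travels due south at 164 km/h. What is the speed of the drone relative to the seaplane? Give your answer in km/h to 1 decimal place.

Taking east as x and north as y: drone velocity = (-42.000, 0.000) km/h; seaplane velocity = (0.000, -164.000) km/h.
Velocity of drone relative to seaplane = (-42.000, 0.000) − (0.000, -164.000) = (-42.000, 164.000) km/h.
Magnitude = |(-42.000, 164.000)| = 169.293 km/h.

169.3 km/h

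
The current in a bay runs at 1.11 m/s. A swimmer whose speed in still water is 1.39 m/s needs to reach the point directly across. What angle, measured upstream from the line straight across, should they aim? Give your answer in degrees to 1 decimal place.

To cancel the current, the upstream component of the swimmer's velocity must equal the flow: 1.39 sin θ = 1.11.
sin θ = 1.11 / 1.39 = 0.7986.
θ = arcsin(0.7986) = 52.993°.

53.0°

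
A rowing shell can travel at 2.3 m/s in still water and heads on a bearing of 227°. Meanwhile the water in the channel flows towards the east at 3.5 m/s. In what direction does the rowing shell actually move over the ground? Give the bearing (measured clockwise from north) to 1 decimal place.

Taking east as x and north as y: velocity relative to the water = (-1.682, -1.569) m/s; the water relative to ground = (3.500, 0.000) m/s.
Velocity relative to ground = (-1.682, -1.569) + (3.500, 0.000) = (1.818, -1.569) m/s.
Bearing = atan2(1.82, -1.57) = 130.79° clockwise from north.

130.8°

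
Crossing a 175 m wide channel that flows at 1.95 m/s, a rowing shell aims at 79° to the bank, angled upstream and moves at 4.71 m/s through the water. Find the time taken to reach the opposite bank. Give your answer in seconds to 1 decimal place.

The component of the rowing shell's velocity perpendicular to the bank is 4.71 × sin 79° = 4.623 m/s.
The current is parallel to the bank, so it does not affect the crossing time.
Time = 175 / 4.623 = 37.850 s.

37.9 s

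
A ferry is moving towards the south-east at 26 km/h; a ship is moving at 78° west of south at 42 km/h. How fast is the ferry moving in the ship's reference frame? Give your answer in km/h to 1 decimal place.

Taking east as x and north as y: ferry velocity = (18.385, -18.385) km/h; ship velocity = (-41.082, -8.732) km/h.
Velocity of ferry relative to ship = (18.385, -18.385) − (-41.082, -8.732) = (59.467, -9.652) km/h.
Magnitude = |(59.467, -9.652)| = 60.245 km/h.

60.2 km/h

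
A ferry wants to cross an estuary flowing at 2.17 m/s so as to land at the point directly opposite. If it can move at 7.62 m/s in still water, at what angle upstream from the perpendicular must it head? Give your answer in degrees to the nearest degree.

17°

To cancel the current, the upstream component of the ferry's velocity must equal the flow: 7.62 sin θ = 2.17.
sin θ = 2.17 / 7.62 = 0.2848.
θ = arcsin(0.2848) = 16.546°.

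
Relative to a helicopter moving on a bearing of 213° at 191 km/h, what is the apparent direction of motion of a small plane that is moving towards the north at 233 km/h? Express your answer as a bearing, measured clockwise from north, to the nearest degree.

Taking east as x and north as y: small plane velocity = (0.000, 233.000) km/h; helicopter velocity = (-104.026, -160.186) km/h.
Velocity of small plane relative to helicopter = (0.000, 233.000) − (-104.026, -160.186) = (104.026, 393.186) km/h.
Bearing = atan2(104.03, 393.19) = 14.82° clockwise from north.

015°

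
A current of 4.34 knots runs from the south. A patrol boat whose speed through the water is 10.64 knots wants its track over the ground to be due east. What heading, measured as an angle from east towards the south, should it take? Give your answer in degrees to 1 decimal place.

24.1°

The current pushes perpendicular to the desired track; the heading must have a component into the current equal to 4.34 knots: 10.64 sin θ = 4.34.
sin θ = 0.4079, so θ = 24.073°.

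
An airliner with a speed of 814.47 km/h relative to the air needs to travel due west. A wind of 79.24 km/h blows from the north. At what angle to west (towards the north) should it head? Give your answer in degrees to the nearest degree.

6°

The wind pushes perpendicular to the desired track; the heading must have a component into the wind equal to 79.24 km/h: 814.47 sin θ = 79.24.
sin θ = 0.0973, so θ = 5.583°.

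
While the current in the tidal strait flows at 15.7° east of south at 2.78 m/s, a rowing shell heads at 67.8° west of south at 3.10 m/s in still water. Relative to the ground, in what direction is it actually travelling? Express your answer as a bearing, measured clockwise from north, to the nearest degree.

Taking east as x and north as y: velocity relative to the water = (-2.870, -1.171) m/s; the water relative to ground = (0.752, -2.676) m/s.
Velocity relative to ground = (-2.870, -1.171) + (0.752, -2.676) = (-2.118, -3.848) m/s.
Bearing = atan2(-2.12, -3.85) = 208.83° clockwise from north.

209°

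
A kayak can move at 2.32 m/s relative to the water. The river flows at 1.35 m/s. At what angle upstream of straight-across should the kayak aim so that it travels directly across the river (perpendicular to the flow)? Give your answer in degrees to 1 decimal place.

35.6°

To cancel the current, the upstream component of the kayak's velocity must equal the flow: 2.32 sin θ = 1.35.
sin θ = 1.35 / 2.32 = 0.5819.
θ = arcsin(0.5819) = 35.584°.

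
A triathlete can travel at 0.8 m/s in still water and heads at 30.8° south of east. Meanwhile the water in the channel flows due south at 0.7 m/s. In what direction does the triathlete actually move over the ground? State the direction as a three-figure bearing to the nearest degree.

148°

Taking east as x and north as y: velocity relative to the water = (0.687, -0.410) m/s; the water relative to ground = (0.000, -0.700) m/s.
Velocity relative to ground = (0.687, -0.410) + (0.000, -0.700) = (0.687, -1.110) m/s.
Bearing = atan2(0.69, -1.11) = 148.23° clockwise from north.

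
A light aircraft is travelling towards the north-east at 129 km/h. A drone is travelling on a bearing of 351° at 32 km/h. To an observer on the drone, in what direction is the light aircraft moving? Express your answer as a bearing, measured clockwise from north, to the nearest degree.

Taking east as x and north as y: light aircraft velocity = (91.217, 91.217) km/h; drone velocity = (-5.006, 31.606) km/h.
Velocity of light aircraft relative to drone = (91.217, 91.217) − (-5.006, 31.606) = (96.223, 59.611) km/h.
Bearing = atan2(96.22, 59.61) = 58.22° clockwise from north.

058°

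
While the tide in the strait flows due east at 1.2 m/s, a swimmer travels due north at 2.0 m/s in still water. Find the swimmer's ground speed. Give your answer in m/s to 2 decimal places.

Taking east as x and north as y: velocity relative to the water = (0.000, 2.000) m/s; the water relative to ground = (1.200, 0.000) m/s.
Velocity relative to ground = (0.000, 2.000) + (1.200, 0.000) = (1.200, 2.000) m/s.
Speed = |(1.200, 2.000)| = 2.332 m/s.

2.33 m/s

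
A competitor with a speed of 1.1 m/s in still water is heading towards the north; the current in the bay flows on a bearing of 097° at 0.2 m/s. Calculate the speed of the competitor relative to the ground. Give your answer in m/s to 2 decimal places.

Taking east as x and north as y: velocity relative to the water = (0.000, 1.100) m/s; the water relative to ground = (0.199, -0.024) m/s.
Velocity relative to ground = (0.000, 1.100) + (0.199, -0.024) = (0.199, 1.076) m/s.
Speed = |(0.199, 1.076)| = 1.094 m/s.

1.09 m/s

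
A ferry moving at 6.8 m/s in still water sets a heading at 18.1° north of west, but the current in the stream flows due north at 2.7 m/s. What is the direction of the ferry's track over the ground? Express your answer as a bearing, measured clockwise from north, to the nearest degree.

Taking east as x and north as y: velocity relative to the water = (-6.464, 2.113) m/s; the water relative to ground = (0.000, 2.700) m/s.
Velocity relative to ground = (-6.464, 2.113) + (0.000, 2.700) = (-6.464, 4.813) m/s.
Bearing = atan2(-6.46, 4.81) = 306.67° clockwise from north.

307°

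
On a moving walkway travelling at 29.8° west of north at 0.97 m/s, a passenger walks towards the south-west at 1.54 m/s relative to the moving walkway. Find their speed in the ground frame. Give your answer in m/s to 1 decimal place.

Taking east as x and north as y: moving walkway velocity = (-0.482, 0.842) m/s; passenger velocity relative to moving walkway = (-1.089, -1.089) m/s.
Velocity relative to ground = (-0.482, 0.842) + (-1.089, -1.089) = (-1.571, -0.247) m/s.
Speed = |(-1.571, -0.247)| = 1.590 m/s.

1.6 m/s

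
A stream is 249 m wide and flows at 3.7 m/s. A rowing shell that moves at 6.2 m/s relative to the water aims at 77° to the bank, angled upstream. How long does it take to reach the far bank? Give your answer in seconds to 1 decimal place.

41.2 s

The component of the rowing shell's velocity perpendicular to the bank is 6.2 × sin 77° = 6.041 m/s.
The flow acts along the bank and has no component across it.
Time = 249 / 6.041 = 41.218 s.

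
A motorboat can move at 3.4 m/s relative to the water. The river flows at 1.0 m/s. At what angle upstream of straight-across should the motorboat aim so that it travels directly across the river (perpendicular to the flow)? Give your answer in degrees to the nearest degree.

To cancel the current, the upstream component of the motorboat's velocity must equal the flow: 3.4 sin θ = 1.0.
sin θ = 1.0 / 3.4 = 0.2941.
θ = arcsin(0.2941) = 17.105°.

17°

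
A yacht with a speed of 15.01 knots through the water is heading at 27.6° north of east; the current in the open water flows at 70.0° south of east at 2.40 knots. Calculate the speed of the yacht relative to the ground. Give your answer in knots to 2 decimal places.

14.88 knots

Taking east as x and north as y: velocity relative to the water = (13.302, 6.954) knots; the water relative to ground = (0.821, -2.255) knots.
Velocity relative to ground = (13.302, 6.954) + (0.821, -2.255) = (14.123, 4.699) knots.
Speed = |(14.123, 4.699)| = 14.884 knots.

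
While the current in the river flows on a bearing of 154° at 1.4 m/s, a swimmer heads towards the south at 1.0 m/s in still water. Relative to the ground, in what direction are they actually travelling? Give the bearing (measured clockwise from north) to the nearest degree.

Taking east as x and north as y: velocity relative to the water = (0.000, -1.000) m/s; the water relative to ground = (0.614, -1.258) m/s.
Velocity relative to ground = (0.000, -1.000) + (0.614, -1.258) = (0.614, -2.258) m/s.
Bearing = atan2(0.61, -2.26) = 164.80° clockwise from north.

165°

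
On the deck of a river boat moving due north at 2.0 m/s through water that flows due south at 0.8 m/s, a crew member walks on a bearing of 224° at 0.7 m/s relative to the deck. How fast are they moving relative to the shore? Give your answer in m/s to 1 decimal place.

In east/north components (m/s): crew member relative to river boat = (-0.486, -0.504); river boat relative to water = (0.000, 2.000); water relative to ground = (0.000, -0.800).
Sum = (-0.486, 0.696) m/s.
Speed = |(-0.486, 0.696)| = 0.849 m/s.

0.8 m/s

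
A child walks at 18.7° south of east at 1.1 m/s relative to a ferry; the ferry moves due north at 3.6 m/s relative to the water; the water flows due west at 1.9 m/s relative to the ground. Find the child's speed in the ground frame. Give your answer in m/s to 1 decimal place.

3.4 m/s

In east/north components (m/s): child relative to ferry = (1.042, -0.353); ferry relative to water = (0.000, 3.600); water relative to ground = (-1.900, 0.000).
Sum = (-0.858, 3.247) m/s.
Speed = |(-0.858, 3.247)| = 3.359 m/s.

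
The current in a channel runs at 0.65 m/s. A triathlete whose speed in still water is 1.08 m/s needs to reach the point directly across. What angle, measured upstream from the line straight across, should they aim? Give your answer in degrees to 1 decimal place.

37.0°

To cancel the current, the upstream component of the triathlete's velocity must equal the flow: 1.08 sin θ = 0.65.
sin θ = 0.65 / 1.08 = 0.6019.
θ = arcsin(0.6019) = 37.003°.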